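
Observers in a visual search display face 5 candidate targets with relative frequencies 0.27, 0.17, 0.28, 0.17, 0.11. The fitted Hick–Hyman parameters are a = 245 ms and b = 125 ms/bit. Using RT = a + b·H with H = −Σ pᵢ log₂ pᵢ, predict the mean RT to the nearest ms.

525 ms

Entropy contributions −pᵢ log₂ pᵢ: 0.5100, 0.4346, 0.5142, 0.4346, 0.3503; sum H = 2.2437 bits.
RT = a + bH = 245 + 125·2.2437 = 525.46 ms.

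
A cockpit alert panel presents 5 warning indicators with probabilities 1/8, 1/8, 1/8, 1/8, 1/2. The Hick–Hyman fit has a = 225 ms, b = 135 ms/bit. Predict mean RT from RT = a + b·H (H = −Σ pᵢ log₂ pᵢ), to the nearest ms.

495 ms

H = −Σ pᵢ log₂ pᵢ = 0.125·3 + 0.125·3 + 0.125·3 + 0.125·3 + 0.5·1 = 2.000 bits.
RT = 225 + 135 × 2.000 = 495.00 ms.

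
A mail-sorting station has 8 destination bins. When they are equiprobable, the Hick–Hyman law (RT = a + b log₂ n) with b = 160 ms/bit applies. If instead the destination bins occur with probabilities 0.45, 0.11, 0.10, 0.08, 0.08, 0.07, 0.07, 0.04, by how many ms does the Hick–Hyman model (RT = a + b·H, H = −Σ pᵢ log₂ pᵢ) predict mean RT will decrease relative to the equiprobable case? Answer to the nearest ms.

79 ms

Equiprobable entropy H₀ = log₂ 8 = 3.0000 bits.
Skewed entropy H = −Σ pᵢ log₂ pᵢ = 2.5068 bits.
ΔRT = b·(H₀ − H) = 160 × 0.4932 = 78.92 ms.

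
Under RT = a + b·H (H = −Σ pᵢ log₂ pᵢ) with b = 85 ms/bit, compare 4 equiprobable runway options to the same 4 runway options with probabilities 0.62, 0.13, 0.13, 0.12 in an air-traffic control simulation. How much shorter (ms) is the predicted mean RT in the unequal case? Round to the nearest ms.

37 ms

The RT saving is b·ΔH. Equiprobable H₀ = log₂(4) = 2.0000 bits; with the given probabilities H = 1.5599 bits.
b·(H₀ − H) = 85 × (2.0000 − 1.5599) = 37.40 ms.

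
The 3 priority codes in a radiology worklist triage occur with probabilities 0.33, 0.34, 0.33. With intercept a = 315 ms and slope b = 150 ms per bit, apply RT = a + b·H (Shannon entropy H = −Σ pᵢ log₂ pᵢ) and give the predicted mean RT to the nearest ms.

553 ms

H = 0.33·log₂(1/0.33) + 0.34·log₂(1/0.34) + 0.33·log₂(1/0.33) = 1.5848 bits.
RT = 315 + 150 × 1.5848 = 552.72 ms.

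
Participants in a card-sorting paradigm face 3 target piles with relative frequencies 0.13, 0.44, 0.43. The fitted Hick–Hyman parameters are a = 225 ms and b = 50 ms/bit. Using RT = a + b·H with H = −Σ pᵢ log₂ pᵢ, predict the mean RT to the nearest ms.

Entropy contributions −pᵢ log₂ pᵢ: 0.3826, 0.5211, 0.5236; sum H = 1.4274 bits.
RT = a + bH = 225 + 50·1.4274 = 296.37 ms.

296 ms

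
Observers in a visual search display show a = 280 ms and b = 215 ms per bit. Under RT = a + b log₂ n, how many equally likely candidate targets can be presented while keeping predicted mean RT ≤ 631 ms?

Set 280 + 215·log₂ n ≤ 631 → log₂ n ≤ (631 − 280)/215 = 1.6326.
So n ≤ 2^1.6326 = 3.101; the largest integer n is 3.

3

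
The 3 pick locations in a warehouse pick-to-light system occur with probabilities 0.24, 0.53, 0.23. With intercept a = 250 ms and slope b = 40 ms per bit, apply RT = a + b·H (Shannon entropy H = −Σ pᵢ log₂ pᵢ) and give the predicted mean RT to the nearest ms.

309 ms

Entropy contributions −pᵢ log₂ pᵢ: 0.4941, 0.4854, 0.4877; sum H = 1.4672 bits.
RT = a + bH = 250 + 40·1.4672 = 308.69 ms.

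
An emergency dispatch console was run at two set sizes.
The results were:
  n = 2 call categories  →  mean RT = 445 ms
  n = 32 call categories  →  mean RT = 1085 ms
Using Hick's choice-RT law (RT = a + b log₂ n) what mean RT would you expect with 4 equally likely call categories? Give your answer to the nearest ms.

605 ms

RT is linear in log₂ n, so two points fix the line:
  b = (1085 − 445) / (log₂ 32 − log₂ 2) = 640 / (5 − 1) = 160 ms/bit
  a = 445 − 160 × 1 = 285 ms
Then RT(4) = 285 + 160 × log₂ 4 = 285 + 160 × 2 ≈ 605.000 ms.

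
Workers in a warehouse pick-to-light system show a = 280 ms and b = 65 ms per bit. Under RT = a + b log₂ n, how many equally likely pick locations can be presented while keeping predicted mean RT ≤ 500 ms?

65·log₂ n ≤ 500 − 280 = 220, giving log₂ n ≤ 3.3846 and n ≤ 10.444. The largest whole number is 10.

10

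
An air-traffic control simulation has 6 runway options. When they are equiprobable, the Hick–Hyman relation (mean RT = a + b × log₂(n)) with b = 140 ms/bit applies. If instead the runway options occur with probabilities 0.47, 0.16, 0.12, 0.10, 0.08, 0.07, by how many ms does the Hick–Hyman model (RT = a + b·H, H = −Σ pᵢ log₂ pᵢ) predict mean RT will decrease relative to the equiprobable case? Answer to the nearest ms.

55 ms

Equiprobable entropy H₀ = log₂ 6 = 2.5850 bits.
Skewed entropy H = −Σ pᵢ log₂ pᵢ = 2.1943 bits.
ΔRT = b·(H₀ − H) = 140 × 0.3907 = 54.69 ms.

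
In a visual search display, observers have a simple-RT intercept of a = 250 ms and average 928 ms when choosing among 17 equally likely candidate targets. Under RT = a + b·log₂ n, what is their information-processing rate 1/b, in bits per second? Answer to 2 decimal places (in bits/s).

6.03 bits/s

b = (928 − 250)/log₂ 17 = 678/4.0875 = 165.873 ms per bit = 0.16587 s/bit; the reciprocal is 6.029 bits/s.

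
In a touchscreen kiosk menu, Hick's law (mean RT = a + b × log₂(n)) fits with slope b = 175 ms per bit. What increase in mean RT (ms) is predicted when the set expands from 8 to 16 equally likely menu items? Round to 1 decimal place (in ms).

175.0 ms

ΔRT = (a + b log₂ n₂) − (a + b log₂ n₁) = b·(log₂ n₂ − log₂ n₁).
log₂(16) − log₂(8) = log₂(16/8) = log₂(2) = 1.
ΔRT = 175 × 1.0000 = 175.000 ms.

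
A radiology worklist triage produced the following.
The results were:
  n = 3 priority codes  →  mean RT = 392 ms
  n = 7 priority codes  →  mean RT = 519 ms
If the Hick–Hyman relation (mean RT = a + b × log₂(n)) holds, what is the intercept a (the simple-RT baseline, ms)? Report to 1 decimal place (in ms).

b = (RT₂ − RT₁)/(log₂ n₂ − log₂ n₁) = (519 − 392)/(2.8074 − 1.5850) = 103.895 ms/bit.
a = RT₁ − b·log₂ n₁ = 392 − 103.895 × 1.5850 = 227.331 ms.

227.3 ms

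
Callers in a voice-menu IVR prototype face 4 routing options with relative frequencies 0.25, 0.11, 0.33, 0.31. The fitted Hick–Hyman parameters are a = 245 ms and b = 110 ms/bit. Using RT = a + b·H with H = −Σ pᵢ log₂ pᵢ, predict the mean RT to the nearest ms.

H = 0.25·log₂(1/0.25) + 0.11·log₂(1/0.11) + 0.33·log₂(1/0.33) + 0.31·log₂(1/0.31) = 1.9019 bits.
RT = 245 + 110 × 1.9019 = 454.21 ms.

454 ms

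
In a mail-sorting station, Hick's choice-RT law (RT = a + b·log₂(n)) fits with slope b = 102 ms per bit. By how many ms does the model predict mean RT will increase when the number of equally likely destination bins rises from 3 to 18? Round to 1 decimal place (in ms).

263.7 ms

Only the slope matters, since a is common to both: ΔRT = b·log₂(n₂/n₁).
log₂(18) − log₂(3) = 4.1699 − 1.5850 = 2.5850.
ΔRT = 102 × 2.5850 = 263.666 ms.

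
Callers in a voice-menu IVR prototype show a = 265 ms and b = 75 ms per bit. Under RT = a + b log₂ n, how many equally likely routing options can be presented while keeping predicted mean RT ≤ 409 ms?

3

Information budget: (409 − 265)/75 = 1.9200 bits, so n ≤ 2^1.9200 = 3.784 → at most 3.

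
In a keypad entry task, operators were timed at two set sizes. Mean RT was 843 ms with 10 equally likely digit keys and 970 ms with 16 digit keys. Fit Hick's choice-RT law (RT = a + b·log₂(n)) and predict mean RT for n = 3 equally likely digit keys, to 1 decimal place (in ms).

RT is linear in log₂ n, so two points fix the line:
  b = (970 − 843) / (log₂ 16 − log₂ 10) = 127 / (4 − 3.3219) = 187.296 ms/bit
  a = 843 − 187.296 × 3.3219 = 220.817 ms
Then RT(3) = 220.817 + 187.296 × log₂ 3 = 220.817 + 187.296 × 1.5850 ≈ 517.674 ms.

517.7 ms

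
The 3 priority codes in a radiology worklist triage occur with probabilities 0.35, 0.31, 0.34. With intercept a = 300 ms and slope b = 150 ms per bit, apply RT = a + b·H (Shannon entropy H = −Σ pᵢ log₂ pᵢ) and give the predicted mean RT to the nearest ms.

537 ms

H = 0.35·log₂(1/0.35) + 0.31·log₂(1/0.31) + 0.34·log₂(1/0.34) = 1.5831 bits.
RT = 300 + 150 × 1.5831 = 537.46 ms.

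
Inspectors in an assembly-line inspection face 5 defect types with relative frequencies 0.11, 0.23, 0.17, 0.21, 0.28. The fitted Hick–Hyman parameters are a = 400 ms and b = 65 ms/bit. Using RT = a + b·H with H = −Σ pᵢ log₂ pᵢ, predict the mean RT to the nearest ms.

Entropy contributions −pᵢ log₂ pᵢ: 0.3503, 0.4877, 0.4346, 0.4728, 0.5142; sum H = 2.2596 bits.
RT = a + bH = 400 + 65·2.2596 = 546.87 ms.

547 ms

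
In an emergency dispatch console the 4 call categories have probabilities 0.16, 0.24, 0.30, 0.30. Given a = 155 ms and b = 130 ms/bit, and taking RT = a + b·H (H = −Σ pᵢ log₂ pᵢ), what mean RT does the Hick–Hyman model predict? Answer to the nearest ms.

Entropy contributions −pᵢ log₂ pᵢ: 0.4230, 0.4941, 0.5211, 0.5211; sum H = 1.9593 bits.
RT = a + bH = 155 + 130·1.9593 = 409.71 ms.

410 ms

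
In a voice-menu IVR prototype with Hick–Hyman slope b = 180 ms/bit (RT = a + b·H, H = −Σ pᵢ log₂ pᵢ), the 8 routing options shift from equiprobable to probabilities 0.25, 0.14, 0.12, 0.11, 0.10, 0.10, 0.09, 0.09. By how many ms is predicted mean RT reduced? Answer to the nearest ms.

17 ms

Equiprobable entropy H₀ = log₂ 8 = 3.0000 bits.
Skewed entropy H = −Σ pᵢ log₂ pᵢ = 2.9042 bits.
ΔRT = b·(H₀ − H) = 180 × 0.0958 = 17.25 ms.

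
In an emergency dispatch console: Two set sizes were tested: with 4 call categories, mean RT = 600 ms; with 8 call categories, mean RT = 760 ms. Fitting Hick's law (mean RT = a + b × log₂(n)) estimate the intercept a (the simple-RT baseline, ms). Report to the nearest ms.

280 ms

b = (RT₂ − RT₁)/(log₂ n₂ − log₂ n₁) = (760 − 600)/(3 − 2) = 160 ms/bit.
Intercept: a = 600 − 160·log₂(4) = 280.000 ms.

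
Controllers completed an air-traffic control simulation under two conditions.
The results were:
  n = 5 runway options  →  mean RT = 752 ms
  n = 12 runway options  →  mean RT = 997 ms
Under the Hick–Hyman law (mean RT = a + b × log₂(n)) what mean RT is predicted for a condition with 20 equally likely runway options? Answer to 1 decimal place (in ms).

1140.0 ms

With log₂ n on the abscissa the relation is linear; from the two conditions:
  b = (997 − 752) / (log₂ 12 − log₂ 5) = 245 / (3.5850 − 2.3219) = 193.977 ms/bit
  a = 752 − 193.977 × 2.3219 = 301.599 ms
Then RT(20) = 301.599 + 193.977 × log₂ 20 = 301.599 + 193.977 × 4.3219 ≈ 1139.955 ms.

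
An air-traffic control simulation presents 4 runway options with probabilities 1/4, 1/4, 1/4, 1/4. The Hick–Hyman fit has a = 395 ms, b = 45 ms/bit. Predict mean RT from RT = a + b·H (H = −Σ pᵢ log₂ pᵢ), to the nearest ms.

485 ms

H = −Σ pᵢ log₂ pᵢ = 0.25·2 + 0.25·2 + 0.25·2 + 0.25·2 = 2.000 bits.
RT = 395 + 45 × 2.000 = 485.00 ms.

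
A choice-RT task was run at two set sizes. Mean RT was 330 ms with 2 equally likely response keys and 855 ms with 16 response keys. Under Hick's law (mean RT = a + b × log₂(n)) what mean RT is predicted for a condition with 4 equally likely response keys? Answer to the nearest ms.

505 ms

Solve the two-equation system in a and b:
  b = (855 − 330) / (log₂ 16 − log₂ 2) = 525 / (4 − 1) = 175 ms/bit
  a = 330 − 175 × 1 = 155 ms
Then RT(4) = 155 + 175 × log₂ 4 = 155 + 175 × 2 ≈ 505.000 ms.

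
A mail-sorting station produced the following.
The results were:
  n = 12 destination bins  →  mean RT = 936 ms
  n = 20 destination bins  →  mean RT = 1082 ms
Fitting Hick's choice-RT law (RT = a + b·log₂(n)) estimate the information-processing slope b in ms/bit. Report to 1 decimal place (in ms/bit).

The slope on a log₂ axis is (1082 − 936) / (4.3219 − 3.5850) = 198.110 ms/bit.

198.1 ms/bit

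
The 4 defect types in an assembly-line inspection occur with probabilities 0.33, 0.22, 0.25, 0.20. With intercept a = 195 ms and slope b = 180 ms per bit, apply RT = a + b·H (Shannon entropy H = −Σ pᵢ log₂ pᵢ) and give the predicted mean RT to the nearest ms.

Entropy contributions −pᵢ log₂ pᵢ: 0.5278, 0.4806, 0.5000, 0.4644; sum H = 1.9728 bits.
RT = a + bH = 195 + 180·1.9728 = 550.10 ms.

550 ms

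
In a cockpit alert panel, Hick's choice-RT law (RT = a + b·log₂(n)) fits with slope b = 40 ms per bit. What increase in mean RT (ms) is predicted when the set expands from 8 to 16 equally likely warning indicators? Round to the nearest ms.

40 ms

ΔRT = (a + b log₂ n₂) − (a + b log₂ n₁) = b·(log₂ n₂ − log₂ n₁).
log₂(16) − log₂(8) = log₂(16/8) = log₂(2) = 1.
ΔRT = 40 × 1.0000 = 40.000 ms.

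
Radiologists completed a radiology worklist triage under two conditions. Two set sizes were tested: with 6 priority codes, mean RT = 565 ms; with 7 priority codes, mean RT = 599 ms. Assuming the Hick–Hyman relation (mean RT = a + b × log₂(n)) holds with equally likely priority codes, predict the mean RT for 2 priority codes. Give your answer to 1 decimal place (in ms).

Solve the two-equation system in a and b:
  b = (599 − 565) / (log₂ 7 − log₂ 6) = 34 / (2.8074 − 2.5850) = 152.883 ms/bit
  a = 565 − 152.883 × 2.5850 = 169.803 ms
Then RT(2) = 169.803 + 152.883 × log₂ 2 = 169.803 + 152.883 × 1 ≈ 322.686 ms.

322.7 ms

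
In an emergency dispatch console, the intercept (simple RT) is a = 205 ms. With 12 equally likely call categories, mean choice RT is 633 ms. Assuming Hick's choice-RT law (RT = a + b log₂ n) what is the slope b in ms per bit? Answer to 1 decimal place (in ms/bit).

119.4 ms/bit

12 alternatives carry log₂ 12 = 3.5850 bits; the choice cost is 633 − 205 = 428 ms, so b = 428/3.5850 = 119.388 ms/bit.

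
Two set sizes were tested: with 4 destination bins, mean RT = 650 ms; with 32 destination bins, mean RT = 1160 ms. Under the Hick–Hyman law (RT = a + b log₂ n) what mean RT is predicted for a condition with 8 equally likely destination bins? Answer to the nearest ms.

Solve the two-equation system in a and b:
  b = (1160 − 650) / (log₂ 32 − log₂ 4) = 510 / (5 − 2) = 170 ms/bit
  a = 650 − 170 × 2 = 310 ms
Then RT(8) = 310 + 170 × log₂ 8 = 310 + 170 × 3 ≈ 820.000 ms.

820 ms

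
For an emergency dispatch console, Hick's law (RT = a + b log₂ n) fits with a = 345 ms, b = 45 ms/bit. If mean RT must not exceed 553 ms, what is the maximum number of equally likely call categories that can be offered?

24

Information budget: (553 − 345)/45 = 4.6222 bits, so n ≤ 2^4.6222 = 24.628 → at most 24.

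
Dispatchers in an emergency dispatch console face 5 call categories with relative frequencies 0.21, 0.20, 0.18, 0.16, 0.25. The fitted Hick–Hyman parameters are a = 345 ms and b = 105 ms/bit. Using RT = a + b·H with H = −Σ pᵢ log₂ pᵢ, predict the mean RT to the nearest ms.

H = 0.21·log₂(1/0.21) + 0.20·log₂(1/0.20) + 0.18·log₂(1/0.18) + 0.16·log₂(1/0.16) + 0.25·log₂(1/0.25) = 2.3055 bits.
RT = 345 + 105 × 2.3055 = 587.08 ms.

587 ms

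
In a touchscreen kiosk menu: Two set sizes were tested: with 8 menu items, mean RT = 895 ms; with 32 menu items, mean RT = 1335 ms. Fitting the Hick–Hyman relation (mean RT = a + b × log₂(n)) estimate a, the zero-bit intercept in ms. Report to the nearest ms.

235 ms

The slope on a log₂ axis is (1335 − 895) / (5 − 3) = 220 ms/bit.
Intercept: a = 895 − 220·log₂(8) = 235.000 ms.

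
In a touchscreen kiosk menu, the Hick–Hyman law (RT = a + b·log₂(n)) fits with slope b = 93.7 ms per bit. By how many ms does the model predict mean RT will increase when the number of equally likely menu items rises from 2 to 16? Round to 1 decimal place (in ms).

281.1 ms

The intercept a cancels: ΔRT = b·(log₂ n₂ − log₂ n₁) = b·log₂(n₂/n₁).
log₂(16) − log₂(2) = log₂(16/2) = log₂(8) = 3.
ΔRT = 93.7 × 3.0000 = 281.100 ms.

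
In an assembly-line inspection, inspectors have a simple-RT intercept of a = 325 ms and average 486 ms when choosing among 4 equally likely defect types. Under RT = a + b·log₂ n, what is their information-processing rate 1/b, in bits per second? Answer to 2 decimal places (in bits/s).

b = (486 − 325)/log₂ 4 = 161/2 = 80.500 ms per bit = 0.08050 s/bit; the reciprocal is 12.422 bits/s.

12.42 bits/s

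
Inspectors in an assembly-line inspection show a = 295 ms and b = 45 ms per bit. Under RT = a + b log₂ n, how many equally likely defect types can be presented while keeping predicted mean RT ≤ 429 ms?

Set 295 + 45·log₂ n ≤ 429 → log₂ n ≤ (429 − 295)/45 = 2.9778.
So n ≤ 2^2.9778 = 7.878; the largest integer n is 7.

7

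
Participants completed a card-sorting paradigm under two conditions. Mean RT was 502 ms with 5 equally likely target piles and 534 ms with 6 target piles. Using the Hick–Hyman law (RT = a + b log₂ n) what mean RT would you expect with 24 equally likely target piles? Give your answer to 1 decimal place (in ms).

RT is linear in log₂ n, so two points fix the line:
  b = (534 − 502) / (log₂ 6 − log₂ 5) = 32 / (2.5850 − 2.3219) = 121.657 ms/bit
  a = 502 − 121.657 × 2.3219 = 219.521 ms
Then RT(24) = 219.521 + 121.657 × log₂ 24 = 219.521 + 121.657 × 4.5850 ≈ 777.314 ms.

777.3 ms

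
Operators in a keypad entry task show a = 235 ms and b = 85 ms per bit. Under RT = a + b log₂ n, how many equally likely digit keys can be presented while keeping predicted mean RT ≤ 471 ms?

85·log₂ n ≤ 471 − 235 = 236, giving log₂ n ≤ 2.7765 and n ≤ 6.852. The largest whole number is 6.

6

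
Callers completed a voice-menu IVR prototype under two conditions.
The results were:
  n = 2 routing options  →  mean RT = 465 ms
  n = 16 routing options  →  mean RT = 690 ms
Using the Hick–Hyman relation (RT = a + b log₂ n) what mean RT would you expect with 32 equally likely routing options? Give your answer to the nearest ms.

765 ms

RT is linear in log₂ n, so two points fix the line:
  b = (690 − 465) / (log₂ 16 − log₂ 2) = 225 / (4 − 1) = 75 ms/bit
  a = 465 − 75 × 1 = 390 ms
Then RT(32) = 390 + 75 × log₂ 32 = 390 + 75 × 5 ≈ 765.000 ms.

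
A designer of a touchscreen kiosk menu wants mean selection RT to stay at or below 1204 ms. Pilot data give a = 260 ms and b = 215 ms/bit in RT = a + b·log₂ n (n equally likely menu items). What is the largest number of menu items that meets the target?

Set 260 + 215·log₂ n ≤ 1204 → log₂ n ≤ (1204 − 260)/215 = 4.3907.
So n ≤ 2^4.3907 = 20.976; the largest integer n is 20.

20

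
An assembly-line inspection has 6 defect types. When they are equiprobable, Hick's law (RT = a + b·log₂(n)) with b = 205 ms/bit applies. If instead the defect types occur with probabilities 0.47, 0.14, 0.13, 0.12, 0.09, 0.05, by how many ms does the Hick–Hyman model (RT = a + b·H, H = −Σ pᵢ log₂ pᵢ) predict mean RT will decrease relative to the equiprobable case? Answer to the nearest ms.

81 ms

The RT saving is b·ΔH. Equiprobable H₀ = log₂(6) = 2.5850 bits; with the given probabilities H = 2.1875 bits.
b·(H₀ − H) = 205 × (2.5850 − 2.1875) = 81.47 ms.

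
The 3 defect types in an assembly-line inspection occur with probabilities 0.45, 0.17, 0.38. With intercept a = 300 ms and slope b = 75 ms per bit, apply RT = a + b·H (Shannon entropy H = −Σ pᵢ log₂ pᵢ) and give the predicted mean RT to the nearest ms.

H = 0.45·log₂(1/0.45) + 0.17·log₂(1/0.17) + 0.38·log₂(1/0.38) = 1.4834 bits.
RT = 300 + 75 × 1.4834 = 411.26 ms.

411 ms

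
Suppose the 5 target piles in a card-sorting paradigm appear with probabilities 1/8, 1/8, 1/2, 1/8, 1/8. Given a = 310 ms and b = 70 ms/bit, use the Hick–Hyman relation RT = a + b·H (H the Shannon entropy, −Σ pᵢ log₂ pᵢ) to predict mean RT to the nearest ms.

450 ms

Each term −pᵢ log₂ pᵢ: 0.125·3 + 0.125·3 + 0.5·1 + 0.125·3 + 0.125·3; summed, H = 2.000 bits.
Mean RT = a + bH = 310 + 70·2.000 = 450.00 ms.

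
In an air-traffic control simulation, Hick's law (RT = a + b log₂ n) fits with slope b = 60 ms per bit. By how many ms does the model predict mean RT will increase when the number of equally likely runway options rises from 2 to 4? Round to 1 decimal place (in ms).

Only the slope matters, since a is common to both: ΔRT = b·log₂(n₂/n₁).
log₂(4) − log₂(2) = log₂(4/2) = log₂(2) = 1.
ΔRT = 60 × 1.0000 = 60.000 ms.

60.0 ms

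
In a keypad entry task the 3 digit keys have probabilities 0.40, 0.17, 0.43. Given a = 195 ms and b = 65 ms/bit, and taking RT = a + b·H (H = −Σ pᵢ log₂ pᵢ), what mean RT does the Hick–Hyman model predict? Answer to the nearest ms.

292 ms

H = 0.40·log₂(1/0.40) + 0.17·log₂(1/0.17) + 0.43·log₂(1/0.43) = 1.4869 bits.
RT = 195 + 65 × 1.4869 = 291.65 ms.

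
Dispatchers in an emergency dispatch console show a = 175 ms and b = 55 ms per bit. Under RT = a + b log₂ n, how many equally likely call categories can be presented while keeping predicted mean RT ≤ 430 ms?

Set 175 + 55·log₂ n ≤ 430 → log₂ n ≤ (430 − 175)/55 = 4.6364.
So n ≤ 2^4.6364 = 24.871; the largest integer n is 24.

24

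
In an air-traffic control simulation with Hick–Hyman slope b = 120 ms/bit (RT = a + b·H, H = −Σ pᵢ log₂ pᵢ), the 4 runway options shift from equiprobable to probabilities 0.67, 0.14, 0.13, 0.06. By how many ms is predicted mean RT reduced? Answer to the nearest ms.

The RT saving is b·ΔH. Equiprobable H₀ = log₂(4) = 2.0000 bits; with the given probabilities H = 1.4104 bits.
b·(H₀ − H) = 120 × (2.0000 − 1.4104) = 70.75 ms.

71 ms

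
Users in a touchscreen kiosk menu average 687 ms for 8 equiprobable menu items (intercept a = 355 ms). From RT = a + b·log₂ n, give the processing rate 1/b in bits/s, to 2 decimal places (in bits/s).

9.04 bits/s

b = (687 − 355)/log₂ 8 = 332/3 = 110.667 ms per bit = 0.11067 s/bit; the reciprocal is 9.036 bits/s.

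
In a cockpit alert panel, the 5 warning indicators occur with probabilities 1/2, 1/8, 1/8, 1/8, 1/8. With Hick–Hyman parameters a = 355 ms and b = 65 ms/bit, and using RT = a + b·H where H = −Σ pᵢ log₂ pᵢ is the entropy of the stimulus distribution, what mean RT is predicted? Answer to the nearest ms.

485 ms

H = −Σ pᵢ log₂ pᵢ = 0.5·1 + 0.125·3 + 0.125·3 + 0.125·3 + 0.125·3 = 2.000 bits.
RT = 355 + 65 × 2.000 = 485.00 ms.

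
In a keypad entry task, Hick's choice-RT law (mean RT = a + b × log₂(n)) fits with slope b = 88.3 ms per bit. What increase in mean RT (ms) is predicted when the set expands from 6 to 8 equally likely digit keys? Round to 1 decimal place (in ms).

ΔRT = (a + b log₂ n₂) − (a + b log₂ n₁) = b·(log₂ n₂ − log₂ n₁).
log₂(8) − log₂(6) = 3 − 2.5850 = 0.4150.
ΔRT = 88.3 × 0.4150 = 36.648 ms.

36.6 ms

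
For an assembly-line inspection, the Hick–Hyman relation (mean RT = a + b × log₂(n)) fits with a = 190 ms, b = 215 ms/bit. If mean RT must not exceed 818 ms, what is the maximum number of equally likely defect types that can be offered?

7

215·log₂ n ≤ 818 − 190 = 628, giving log₂ n ≤ 2.9209 and n ≤ 7.573. The largest whole number is 7.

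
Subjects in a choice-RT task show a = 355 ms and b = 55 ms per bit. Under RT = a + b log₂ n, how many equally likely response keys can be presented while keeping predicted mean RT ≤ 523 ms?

Set 355 + 55·log₂ n ≤ 523 → log₂ n ≤ (523 − 355)/55 = 3.0545.
So n ≤ 2^3.0545 = 8.308; the largest integer n is 8.

8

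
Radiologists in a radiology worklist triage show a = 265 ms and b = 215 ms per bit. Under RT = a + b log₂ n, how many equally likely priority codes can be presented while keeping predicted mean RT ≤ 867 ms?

6

215·log₂ n ≤ 867 − 265 = 602, giving log₂ n ≤ 2.8000 and n ≤ 6.964. The largest whole number is 6.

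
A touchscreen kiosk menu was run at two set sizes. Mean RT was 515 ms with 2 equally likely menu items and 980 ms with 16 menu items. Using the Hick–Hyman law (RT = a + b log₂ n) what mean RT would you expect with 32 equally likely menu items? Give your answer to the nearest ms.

Fit slope and intercept:
  b = (980 − 515) / (log₂ 16 − log₂ 2) = 465 / (4 − 1) = 155 ms/bit
  a = 515 − 155 × 1 = 360 ms
Then RT(32) = 360 + 155 × log₂ 32 = 360 + 155 × 5 ≈ 1135.000 ms.

1135 ms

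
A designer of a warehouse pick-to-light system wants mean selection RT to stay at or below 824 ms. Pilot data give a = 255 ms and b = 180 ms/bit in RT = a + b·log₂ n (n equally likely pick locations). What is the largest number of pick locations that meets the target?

Set 255 + 180·log₂ n ≤ 824 → log₂ n ≤ (824 − 255)/180 = 3.1611.
So n ≤ 2^3.1611 = 8.945; the largest integer n is 8.

8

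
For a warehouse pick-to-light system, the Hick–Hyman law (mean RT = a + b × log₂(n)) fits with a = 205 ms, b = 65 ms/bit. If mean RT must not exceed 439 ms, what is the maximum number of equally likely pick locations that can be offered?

65·log₂ n ≤ 439 − 205 = 234, giving log₂ n ≤ 3.6000 and n ≤ 12.126. The largest whole number is 12.

12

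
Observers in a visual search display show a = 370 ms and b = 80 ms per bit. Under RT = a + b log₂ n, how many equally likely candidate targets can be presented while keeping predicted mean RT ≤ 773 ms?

32

Information budget: (773 − 370)/80 = 5.0375 bits, so n ≤ 2^5.0375 = 32.843 → at most 32.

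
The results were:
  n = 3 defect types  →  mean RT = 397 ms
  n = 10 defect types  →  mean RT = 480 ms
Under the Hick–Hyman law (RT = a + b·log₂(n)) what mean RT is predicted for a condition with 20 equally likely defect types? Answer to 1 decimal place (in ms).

527.8 ms

RT is linear in log₂ n, so two points fix the line:
  b = (480 − 397) / (log₂ 10 − log₂ 3) = 83 / (3.3219 − 1.5850) = 47.784 ms/bit
  a = 397 − 47.784 × 1.5850 = 321.263 ms
Then RT(20) = 321.263 + 47.784 × log₂ 20 = 321.263 + 47.784 × 4.3219 ≈ 527.784 ms.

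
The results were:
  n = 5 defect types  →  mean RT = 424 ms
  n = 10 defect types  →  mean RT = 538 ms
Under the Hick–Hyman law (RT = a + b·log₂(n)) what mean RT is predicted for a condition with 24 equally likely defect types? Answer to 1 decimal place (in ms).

682.0 ms

Solve the two-equation system in a and b:
  b = (538 − 424) / (log₂ 10 − log₂ 5) = 114 / (3.3219 − 2.3219) = 114.000 ms/bit
  a = 424 − 114.000 × 2.3219 = 159.300 ms
Then RT(24) = 159.300 + 114.000 × log₂ 24 = 159.300 + 114.000 × 4.5850 ≈ 681.986 ms.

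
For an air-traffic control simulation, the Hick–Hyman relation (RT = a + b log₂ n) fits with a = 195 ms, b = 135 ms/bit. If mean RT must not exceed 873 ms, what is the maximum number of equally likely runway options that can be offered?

32

Set 195 + 135·log₂ n ≤ 873 → log₂ n ≤ (873 − 195)/135 = 5.0222.
So n ≤ 2^5.0222 = 32.497; the largest integer n is 32.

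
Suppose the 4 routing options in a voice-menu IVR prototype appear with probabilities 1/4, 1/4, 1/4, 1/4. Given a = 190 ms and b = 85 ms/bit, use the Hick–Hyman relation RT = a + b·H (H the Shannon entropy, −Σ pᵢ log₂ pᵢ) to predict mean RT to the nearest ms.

360 ms

Each term −pᵢ log₂ pᵢ: 0.25·2 + 0.25·2 + 0.25·2 + 0.25·2; summed, H = 2.000 bits.
Mean RT = a + bH = 190 + 85·2.000 = 360.00 ms.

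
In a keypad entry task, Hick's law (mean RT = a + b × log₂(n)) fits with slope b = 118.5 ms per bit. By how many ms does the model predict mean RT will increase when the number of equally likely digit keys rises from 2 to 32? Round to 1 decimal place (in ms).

474.0 ms

ΔRT = (a + b log₂ n₂) − (a + b log₂ n₁) = b·(log₂ n₂ − log₂ n₁).
log₂(32) − log₂(2) = log₂(32/2) = log₂(16) = 4.
ΔRT = 118.5 × 4.0000 = 474.000 ms.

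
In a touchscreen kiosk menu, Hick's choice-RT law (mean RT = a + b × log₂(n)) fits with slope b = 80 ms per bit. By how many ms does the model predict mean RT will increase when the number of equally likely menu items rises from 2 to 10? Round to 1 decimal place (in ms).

185.8 ms

Only the slope matters, since a is common to both: ΔRT = b·log₂(n₂/n₁).
log₂(10) − log₂(2) = 3.3219 − 1 = 2.3219.
ΔRT = 80 × 2.3219 = 185.754 ms.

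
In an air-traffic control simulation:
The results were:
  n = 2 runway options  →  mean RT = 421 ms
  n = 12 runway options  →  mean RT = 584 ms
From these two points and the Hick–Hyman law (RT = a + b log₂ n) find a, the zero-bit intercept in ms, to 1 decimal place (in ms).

Slope: b = (584 − 421) / (log₂ 12 − log₂ 2) = 163/2.5850 = 63.057 ms/bit.
Intercept: a = 421 − 63.057·log₂(2) = 357.943 ms.

357.9 ms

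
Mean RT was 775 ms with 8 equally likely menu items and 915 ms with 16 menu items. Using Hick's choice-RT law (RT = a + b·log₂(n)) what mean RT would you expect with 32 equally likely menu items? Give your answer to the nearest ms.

1055 ms

RT is linear in log₂ n, so two points fix the line:
  b = (915 − 775) / (log₂ 16 − log₂ 8) = 140 / (4 − 3) = 140 ms/bit
  a = 775 − 140 × 3 = 355 ms
Then RT(32) = 355 + 140 × log₂ 32 = 355 + 140 × 5 ≈ 1055.000 ms.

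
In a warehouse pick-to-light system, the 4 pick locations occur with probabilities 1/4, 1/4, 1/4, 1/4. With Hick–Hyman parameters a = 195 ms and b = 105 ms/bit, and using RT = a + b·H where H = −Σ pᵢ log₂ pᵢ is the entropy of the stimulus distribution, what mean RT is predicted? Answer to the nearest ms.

H = −Σ pᵢ log₂ pᵢ = 0.25·2 + 0.25·2 + 0.25·2 + 0.25·2 = 2.000 bits.
RT = 195 + 105 × 2.000 = 405.00 ms.

405 ms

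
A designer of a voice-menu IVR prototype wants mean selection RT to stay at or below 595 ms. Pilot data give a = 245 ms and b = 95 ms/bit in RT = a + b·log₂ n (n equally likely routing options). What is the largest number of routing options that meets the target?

12

Information budget: (595 − 245)/95 = 3.6842 bits, so n ≤ 2^3.6842 = 12.855 → at most 12.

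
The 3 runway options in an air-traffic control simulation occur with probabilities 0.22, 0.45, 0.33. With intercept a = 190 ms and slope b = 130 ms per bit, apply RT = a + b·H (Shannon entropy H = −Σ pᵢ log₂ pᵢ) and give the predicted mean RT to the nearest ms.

Entropy contributions −pᵢ log₂ pᵢ: 0.4806, 0.5184, 0.5278; sum H = 1.5268 bits.
RT = a + bH = 190 + 130·1.5268 = 388.48 ms.

388 ms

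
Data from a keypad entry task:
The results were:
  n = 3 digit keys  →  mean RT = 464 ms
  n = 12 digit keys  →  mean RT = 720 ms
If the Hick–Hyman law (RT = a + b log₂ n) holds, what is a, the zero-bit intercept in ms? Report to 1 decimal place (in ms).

The slope on a log₂ axis is (720 − 464) / (3.5850 − 1.5850) = 128.000 ms/bit.
a = RT₁ − b·log₂ n₁ = 464 − 128.000 × 1.5850 = 261.125 ms.

261.1 ms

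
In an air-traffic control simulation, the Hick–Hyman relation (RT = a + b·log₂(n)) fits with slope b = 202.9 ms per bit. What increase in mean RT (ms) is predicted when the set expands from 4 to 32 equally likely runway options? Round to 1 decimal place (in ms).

ΔRT = (a + b log₂ n₂) − (a + b log₂ n₁) = b·(log₂ n₂ − log₂ n₁).
log₂(32) − log₂(4) = log₂(32/4) = log₂(8) = 3.
ΔRT = 202.9 × 3.0000 = 608.700 ms.

608.7 ms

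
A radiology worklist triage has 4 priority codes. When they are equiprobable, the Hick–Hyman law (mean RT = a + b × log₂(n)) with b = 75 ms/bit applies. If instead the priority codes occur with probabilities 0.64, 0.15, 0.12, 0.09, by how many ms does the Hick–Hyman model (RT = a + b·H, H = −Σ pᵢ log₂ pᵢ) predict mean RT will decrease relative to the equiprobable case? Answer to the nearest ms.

Equiprobable entropy H₀ = log₂ 4 = 2.0000 bits.
Skewed entropy H = −Σ pᵢ log₂ pᵢ = 1.5023 bits.
ΔRT = b·(H₀ − H) = 75 × 0.4977 = 37.32 ms.

37 ms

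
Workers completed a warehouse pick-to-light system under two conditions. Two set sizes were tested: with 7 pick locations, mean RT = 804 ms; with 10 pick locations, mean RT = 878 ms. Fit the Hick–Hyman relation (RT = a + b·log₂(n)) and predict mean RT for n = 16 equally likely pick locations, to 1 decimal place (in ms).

Solve the two-equation system in a and b:
  b = (878 − 804) / (log₂ 10 − log₂ 7) = 74 / (3.3219 − 2.8074) = 143.809 ms/bit
  a = 804 − 143.809 × 2.8074 = 400.278 ms
Then RT(16) = 400.278 + 143.809 × log₂ 16 = 400.278 + 143.809 × 4 ≈ 975.513 ms.

975.5 ms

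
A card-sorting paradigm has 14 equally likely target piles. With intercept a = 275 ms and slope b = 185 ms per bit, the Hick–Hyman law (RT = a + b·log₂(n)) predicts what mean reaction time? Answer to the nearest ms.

log₂(14) = 3.8074 bits, so RT = 275 + 185 × 3.8074 ≈ 979.361 ms.

979 ms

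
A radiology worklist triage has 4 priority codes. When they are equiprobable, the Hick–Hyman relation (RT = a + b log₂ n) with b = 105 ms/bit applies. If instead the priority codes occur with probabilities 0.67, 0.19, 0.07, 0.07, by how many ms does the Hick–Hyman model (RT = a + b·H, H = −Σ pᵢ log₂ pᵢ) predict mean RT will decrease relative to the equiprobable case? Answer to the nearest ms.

Equiprobable entropy H₀ = log₂ 4 = 2.0000 bits.
Skewed entropy H = −Σ pᵢ log₂ pᵢ = 1.3794 bits.
ΔRT = b·(H₀ − H) = 105 × 0.6206 = 65.16 ms.

65 ms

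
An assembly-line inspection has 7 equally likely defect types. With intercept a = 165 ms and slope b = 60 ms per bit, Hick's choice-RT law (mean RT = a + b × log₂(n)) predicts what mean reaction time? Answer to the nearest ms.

333 ms

log₂(7) = 2.8074 bits, so RT = 165 + 60 × 2.8074 ≈ 333.441 ms.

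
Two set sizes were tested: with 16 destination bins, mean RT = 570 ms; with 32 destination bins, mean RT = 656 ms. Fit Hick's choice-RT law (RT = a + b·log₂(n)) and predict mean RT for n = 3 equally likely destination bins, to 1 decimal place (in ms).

RT is linear in log₂ n, so two points fix the line:
  b = (656 − 570) / (log₂ 32 − log₂ 16) = 86 / (5 − 4) = 86.000 ms/bit
  a = 570 − 86.000 × 4 = 226.000 ms
Then RT(3) = 226.000 + 86.000 × log₂ 3 = 226.000 + 86.000 × 1.5850 ≈ 362.307 ms.

362.3 ms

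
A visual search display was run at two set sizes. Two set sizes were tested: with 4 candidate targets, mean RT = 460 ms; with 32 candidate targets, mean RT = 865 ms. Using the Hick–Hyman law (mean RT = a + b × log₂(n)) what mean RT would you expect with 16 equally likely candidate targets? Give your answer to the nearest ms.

730 ms

Solve the two-equation system in a and b:
  b = (865 − 460) / (log₂ 32 − log₂ 4) = 405 / (5 − 2) = 135 ms/bit
  a = 460 − 135 × 2 = 190 ms
Then RT(16) = 190 + 135 × log₂ 16 = 190 + 135 × 4 ≈ 730.000 ms.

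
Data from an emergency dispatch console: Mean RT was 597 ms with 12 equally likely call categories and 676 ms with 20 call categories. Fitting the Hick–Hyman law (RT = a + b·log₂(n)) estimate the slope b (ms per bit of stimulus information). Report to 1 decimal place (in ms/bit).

107.2 ms/bit

b = (RT₂ − RT₁)/(log₂ n₂ − log₂ n₁) = (676 − 597)/(4.3219 − 3.5850) = 107.196 ms/bit.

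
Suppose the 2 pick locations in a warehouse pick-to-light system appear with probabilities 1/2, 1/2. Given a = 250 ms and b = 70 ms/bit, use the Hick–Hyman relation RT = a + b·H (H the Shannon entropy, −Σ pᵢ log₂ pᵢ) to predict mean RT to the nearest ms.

320 ms

H = −Σ pᵢ log₂ pᵢ = 0.5·1 + 0.5·1 = 1.000 bits.
RT = 250 + 70 × 1.000 = 320.00 ms.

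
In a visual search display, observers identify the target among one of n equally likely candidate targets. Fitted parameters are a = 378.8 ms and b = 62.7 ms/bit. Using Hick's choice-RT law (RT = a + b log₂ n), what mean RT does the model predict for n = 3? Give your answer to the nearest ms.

478 ms

log₂(3) = 1.5850 bits, so RT = 378.8 + 62.7 × 1.5850 ≈ 478.177 ms.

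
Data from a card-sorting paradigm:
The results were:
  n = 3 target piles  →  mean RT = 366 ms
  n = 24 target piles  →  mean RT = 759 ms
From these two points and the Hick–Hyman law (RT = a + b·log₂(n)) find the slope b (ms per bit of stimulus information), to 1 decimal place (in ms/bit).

131.0 ms/bit

Slope: b = (759 − 366) / (log₂ 24 − log₂ 3) = 393/3.0000 = 131.000 ms/bit.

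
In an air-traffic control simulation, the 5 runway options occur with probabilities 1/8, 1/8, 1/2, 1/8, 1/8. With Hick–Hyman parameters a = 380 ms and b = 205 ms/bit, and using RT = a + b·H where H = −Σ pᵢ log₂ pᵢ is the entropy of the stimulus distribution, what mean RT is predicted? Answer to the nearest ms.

Each term −pᵢ log₂ pᵢ: 0.125·3 + 0.125·3 + 0.5·1 + 0.125·3 + 0.125·3; summed, H = 2.000 bits.
Mean RT = a + bH = 380 + 205·2.000 = 790.00 ms.

790 ms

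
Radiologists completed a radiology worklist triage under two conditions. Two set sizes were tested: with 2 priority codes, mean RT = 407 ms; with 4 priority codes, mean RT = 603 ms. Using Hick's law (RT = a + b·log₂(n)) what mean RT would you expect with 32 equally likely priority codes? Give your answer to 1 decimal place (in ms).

Fit slope and intercept:
  b = (603 − 407) / (log₂ 4 − log₂ 2) = 196 / (2 − 1) = 196.000 ms/bit
  a = 407 − 196.000 × 1 = 211.000 ms
Then RT(32) = 211.000 + 196.000 × log₂ 32 = 211.000 + 196.000 × 5 ≈ 1191.000 ms.

1191.0 ms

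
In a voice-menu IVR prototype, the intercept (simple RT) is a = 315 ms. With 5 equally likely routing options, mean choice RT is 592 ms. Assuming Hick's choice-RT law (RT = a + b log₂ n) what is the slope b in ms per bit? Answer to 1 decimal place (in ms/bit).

119.3 ms/bit

b = (592 − 315) / log₂(5) = 277 / 2.3219 = 119.297 ms/bit.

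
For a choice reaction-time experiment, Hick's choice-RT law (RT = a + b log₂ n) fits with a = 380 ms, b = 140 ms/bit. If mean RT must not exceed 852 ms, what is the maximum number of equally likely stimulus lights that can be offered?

Information budget: (852 − 380)/140 = 3.3714 bits, so n ≤ 2^3.3714 = 10.349 → at most 10.

10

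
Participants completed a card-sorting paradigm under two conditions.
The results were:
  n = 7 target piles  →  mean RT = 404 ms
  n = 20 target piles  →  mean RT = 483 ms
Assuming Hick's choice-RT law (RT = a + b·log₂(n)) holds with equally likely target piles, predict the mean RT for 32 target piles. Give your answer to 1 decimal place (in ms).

Fit slope and intercept:
  b = (483 − 404) / (log₂ 20 − log₂ 7) = 79 / (4.3219 − 2.8074) = 52.160 ms/bit
  a = 404 − 52.160 × 2.8074 = 257.569 ms
Then RT(32) = 257.569 + 52.160 × log₂ 32 = 257.569 + 52.160 × 5 ≈ 518.368 ms.

518.4 ms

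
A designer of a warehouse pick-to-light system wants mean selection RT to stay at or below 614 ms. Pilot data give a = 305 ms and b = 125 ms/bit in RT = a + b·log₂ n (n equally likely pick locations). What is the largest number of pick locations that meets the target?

5

125·log₂ n ≤ 614 − 305 = 309, giving log₂ n ≤ 2.4720 and n ≤ 5.548. The largest whole number is 5.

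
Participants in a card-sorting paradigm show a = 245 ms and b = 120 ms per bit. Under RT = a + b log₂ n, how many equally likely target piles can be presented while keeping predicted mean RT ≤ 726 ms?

Set 245 + 120·log₂ n ≤ 726 → log₂ n ≤ (726 − 245)/120 = 4.0083.
So n ≤ 2^4.0083 = 16.093; the largest integer n is 16.

16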